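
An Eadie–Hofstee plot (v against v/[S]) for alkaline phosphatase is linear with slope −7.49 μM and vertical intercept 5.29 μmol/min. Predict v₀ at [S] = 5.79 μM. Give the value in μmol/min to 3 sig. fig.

In the Eadie–Hofstee form v = Vmax − Km·(v/[S]), the slope is −Km and the intercept is Vmax, so Km = 7.49 μM and Vmax = 5.29 μmol/min.
v = 5.29 × 5.79/(7.49 + 5.79) = 2.31 μmol/min.

2.31 μmol/min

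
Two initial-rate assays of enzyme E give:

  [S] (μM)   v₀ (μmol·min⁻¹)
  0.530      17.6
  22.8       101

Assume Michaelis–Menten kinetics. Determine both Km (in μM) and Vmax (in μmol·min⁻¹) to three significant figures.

From v = Vmax[S]/(Km+[S]), each point gives Vmax = v(Km+[S])/[S].
Equating: 17.6(Km+0.530)/0.530 = 101(Km+22.8)/22.8.
33.21·Km + 17.6 = 4.430·Km + 101, so (33.21 − 4.430)·Km = 101 − 17.6.
Km = 83.40/28.78 = 2.90 μM; then Vmax = 17.6(2.90+0.530)/0.530 = 114 μmol·min⁻¹.

Km = 2.90 μM; Vmax = 114 μmol·min⁻¹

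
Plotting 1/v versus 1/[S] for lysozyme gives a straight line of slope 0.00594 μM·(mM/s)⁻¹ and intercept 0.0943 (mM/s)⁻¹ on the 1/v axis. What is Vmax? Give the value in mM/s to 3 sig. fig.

10.6 mM/s

The y-intercept of a Lineweaver–Burk plot equals 1/Vmax, so Vmax = 1/0.0943 = 10.6 mM/s.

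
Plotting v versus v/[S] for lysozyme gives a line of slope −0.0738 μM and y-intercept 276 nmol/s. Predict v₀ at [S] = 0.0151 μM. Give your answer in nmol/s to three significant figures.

46.9 nmol/s

In the Eadie–Hofstee form v = Vmax − Km·(v/[S]), the slope is −Km and the intercept is Vmax, so Km = 0.0738 μM and Vmax = 276 nmol/s.
v = 276 × 0.0151/(0.0738 + 0.0151) = 46.9 nmol/s.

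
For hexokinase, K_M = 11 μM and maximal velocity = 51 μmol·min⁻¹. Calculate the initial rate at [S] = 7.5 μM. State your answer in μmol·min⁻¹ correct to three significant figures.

v = Vmax·[S]/(Km + [S]) = 51 × 7.5 / (11 + 7.5)
  = 382.5 / 18.50 = 20.7 μmol·min⁻¹.

20.7 μmol·min⁻¹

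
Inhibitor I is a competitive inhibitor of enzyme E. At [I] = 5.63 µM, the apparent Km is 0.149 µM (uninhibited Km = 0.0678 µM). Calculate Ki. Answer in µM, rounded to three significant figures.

Competitive: Km,app = α·Km with α = 1 + [I]/Ki.
α = Km,app/Km = 0.149/0.0678 = 2.198.
Since α = 1 + [I]/Ki, [I]/Ki = 2.198 − 1 = 1.198 and Ki = 5.63/1.198 = 4.70 µM.

4.70 µM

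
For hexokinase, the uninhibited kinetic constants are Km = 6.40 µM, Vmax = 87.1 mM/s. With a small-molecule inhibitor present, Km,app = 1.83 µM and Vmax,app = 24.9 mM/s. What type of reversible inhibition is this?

Both Km and Vmax decrease by the same factor (~3.50-fold) — characteristic of uncompetitive inhibition.

uncompetitive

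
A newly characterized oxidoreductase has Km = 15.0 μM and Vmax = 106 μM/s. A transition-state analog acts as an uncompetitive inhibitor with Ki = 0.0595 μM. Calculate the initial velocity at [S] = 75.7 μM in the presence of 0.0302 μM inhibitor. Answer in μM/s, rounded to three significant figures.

62.1 μM/s

With α = 1 + [I]/Ki = 1 + 0.0302/0.0595 = 1.508, the uncompetitive rate law is v = (Vmax/α)·[S] / (Km/α + [S]).
v = (106/1.508)×75.7 / (15.0/1.508 + 75.7) = 5323/85.65 = 62.1 μM/s.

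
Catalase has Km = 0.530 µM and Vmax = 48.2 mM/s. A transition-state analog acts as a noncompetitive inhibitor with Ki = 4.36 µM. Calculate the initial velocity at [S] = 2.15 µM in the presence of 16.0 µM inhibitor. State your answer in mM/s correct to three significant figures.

α = 1 + [I]/Ki = 1 + 16.0/4.36 = 4.670.
For a noncompetitive inhibitor, Vmax is reduced to Vmax/α while Km is unchanged: Km,app = 0.530 µM, Vmax,app = 10.3 mM/s.
v = Vmax,app·[S]/(Km,app + [S]) = 10.3 × 2.15/(0.530 + 2.15) = 8.28 mM/s.

8.28 mM/s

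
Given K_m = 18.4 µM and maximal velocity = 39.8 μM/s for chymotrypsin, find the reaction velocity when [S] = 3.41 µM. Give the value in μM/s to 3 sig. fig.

6.22 μM/s

[S]/(Km+[S]) = 3.41/21.81 = 0.1564, the fractional saturation.
v = 0.1564 × Vmax = 0.1564 × 39.8 = 6.22 μM/s.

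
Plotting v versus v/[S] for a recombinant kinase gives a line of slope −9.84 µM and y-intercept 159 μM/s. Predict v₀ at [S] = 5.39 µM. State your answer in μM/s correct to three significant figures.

56.3 μM/s

In the Eadie–Hofstee form v = Vmax − Km·(v/[S]), the slope is −Km and the intercept is Vmax, so Km = 9.84 µM and Vmax = 159 μM/s.
v = 159 × 5.39/(9.84 + 5.39) = 56.3 μM/s.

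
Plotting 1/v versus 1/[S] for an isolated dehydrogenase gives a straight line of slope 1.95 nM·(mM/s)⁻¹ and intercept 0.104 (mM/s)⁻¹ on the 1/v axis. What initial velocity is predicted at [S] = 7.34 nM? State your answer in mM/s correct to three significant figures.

The y-intercept is 1/Vmax, so Vmax = 1/0.104 = 9.62 mM/s.
The slope is Km/Vmax, so Km = 1.95 × 9.62 = 18.8 nM.
Then v = 9.62 × 7.34/(18.8 + 7.34) = 2.71 mM/s.

2.71 mM/s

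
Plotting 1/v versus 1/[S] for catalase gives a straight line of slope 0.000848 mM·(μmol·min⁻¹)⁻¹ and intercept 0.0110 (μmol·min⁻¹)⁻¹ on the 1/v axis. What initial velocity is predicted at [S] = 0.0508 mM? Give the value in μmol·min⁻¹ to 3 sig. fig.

The y-intercept is 1/Vmax, so Vmax = 1/0.0110 = 90.9 μmol·min⁻¹.
The slope is Km/Vmax, so Km = 0.000848 × 90.9 = 0.0771 mM.
Then v = 90.9 × 0.0508/(0.0771 + 0.0508) = 36.1 μmol·min⁻¹.

36.1 μmol·min⁻¹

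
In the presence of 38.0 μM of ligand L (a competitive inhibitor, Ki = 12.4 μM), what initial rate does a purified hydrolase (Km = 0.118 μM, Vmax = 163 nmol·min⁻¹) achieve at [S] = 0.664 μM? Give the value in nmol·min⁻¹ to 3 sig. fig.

With α = 1 + [I]/Ki = 1 + 38.0/12.4 = 4.065, the competitive rate law is v = Vmax[S] / (αKm + [S]).
v = 163×0.664 / (4.065×0.118 + 0.664) = 108.2/1.144 = 94.6 nmol·min⁻¹.

94.6 nmol·min⁻¹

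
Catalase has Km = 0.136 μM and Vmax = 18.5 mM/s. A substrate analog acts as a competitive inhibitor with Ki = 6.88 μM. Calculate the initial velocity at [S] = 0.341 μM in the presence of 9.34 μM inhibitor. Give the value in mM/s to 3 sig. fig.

α = 1 + [I]/Ki = 1 + 9.34/6.88 = 2.358.
For a competitive inhibitor, Vmax is unchanged and the apparent Km becomes α·Km: Km,app = 0.321 μM, Vmax,app = 18.5 mM/s.
v = Vmax,app·[S]/(Km,app + [S]) = 18.5 × 0.341/(0.321 + 0.341) = 9.53 mM/s.

9.53 mM/s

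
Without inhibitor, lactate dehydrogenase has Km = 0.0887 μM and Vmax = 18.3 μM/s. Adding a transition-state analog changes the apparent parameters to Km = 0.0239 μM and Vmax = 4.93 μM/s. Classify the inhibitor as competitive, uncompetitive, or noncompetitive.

Both Km and Vmax decrease by the same factor (~3.71-fold) — characteristic of uncompetitive inhibition.

uncompetitive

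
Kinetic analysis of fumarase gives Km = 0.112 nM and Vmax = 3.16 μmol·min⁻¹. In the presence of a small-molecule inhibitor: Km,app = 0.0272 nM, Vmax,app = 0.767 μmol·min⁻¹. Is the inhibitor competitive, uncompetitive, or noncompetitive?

Both Km and Vmax decrease by the same factor (~4.12-fold) — characteristic of uncompetitive inhibition.

uncompetitive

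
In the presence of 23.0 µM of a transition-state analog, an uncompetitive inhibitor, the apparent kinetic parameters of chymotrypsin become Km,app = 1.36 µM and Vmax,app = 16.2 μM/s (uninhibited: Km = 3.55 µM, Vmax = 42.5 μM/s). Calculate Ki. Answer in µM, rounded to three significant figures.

Uncompetitive: Vmax,app = Vmax/α (and Km,app = Km/α) with α = 1 + [I]/Ki.
α = Vmax/Vmax,app = 42.5/16.2 = 2.623.
Ki = [I]/(α − 1) = 23.0/1.623 = 14.2 µM.

14.2 µM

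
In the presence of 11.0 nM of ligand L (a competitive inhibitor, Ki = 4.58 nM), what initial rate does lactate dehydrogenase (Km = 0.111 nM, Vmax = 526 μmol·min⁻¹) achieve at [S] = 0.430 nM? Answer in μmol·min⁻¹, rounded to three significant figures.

280 μmol·min⁻¹

α = 1 + [I]/Ki = 1 + 11.0/4.58 = 3.402.
For a competitive inhibitor, Vmax is unchanged and the apparent Km becomes α·Km: Km,app = 0.378 nM, Vmax,app = 526 μmol·min⁻¹.
v = Vmax,app·[S]/(Km,app + [S]) = 526 × 0.430/(0.378 + 0.430) = 280 μmol·min⁻¹.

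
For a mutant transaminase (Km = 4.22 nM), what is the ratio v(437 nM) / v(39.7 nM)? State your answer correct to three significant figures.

The fractional saturations are [S]/(Km+[S]) = 39.7/43.92 = 0.9039 and 437/441.2 = 0.9904.
v₂/v₁ is just their ratio: 0.9904/0.9039 = 1.10.

1.10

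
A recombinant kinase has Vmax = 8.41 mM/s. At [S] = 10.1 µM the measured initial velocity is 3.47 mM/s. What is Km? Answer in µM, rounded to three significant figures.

v/Vmax = 3.47/8.41 = 0.4126 = [S]/(Km+[S]).
So Km + [S] = [S]/0.4126 = 24.48 µM, giving Km = 24.48 − 10.1 = 14.4 µM.

14.4 µM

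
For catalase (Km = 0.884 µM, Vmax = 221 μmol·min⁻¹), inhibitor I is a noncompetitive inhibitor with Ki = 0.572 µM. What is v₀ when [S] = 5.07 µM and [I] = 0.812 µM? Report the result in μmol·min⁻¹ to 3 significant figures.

α = 1 + [I]/Ki = 1 + 0.812/0.572 = 2.420.
For a noncompetitive inhibitor, Vmax is reduced to Vmax/α while Km is unchanged: Km,app = 0.884 µM, Vmax,app = 91.3 μmol·min⁻¹.
v = Vmax,app·[S]/(Km,app + [S]) = 91.3 × 5.07/(0.884 + 5.07) = 77.8 μmol·min⁻¹.

77.8 μmol·min⁻¹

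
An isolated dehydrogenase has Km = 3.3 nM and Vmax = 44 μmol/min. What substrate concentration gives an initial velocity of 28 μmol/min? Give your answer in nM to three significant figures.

5.78 nM

Rearranging v = Vmax[S]/(Km+[S]) gives [S] = Km·v/(Vmax − v).
[S] = 3.3 × 28 / (44 − 28) = 92.40/16.00 = 5.78 nM.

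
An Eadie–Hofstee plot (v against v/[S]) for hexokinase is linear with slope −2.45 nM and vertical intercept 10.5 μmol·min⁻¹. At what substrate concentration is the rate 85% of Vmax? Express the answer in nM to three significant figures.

The Eadie–Hofstee slope gives Km = 2.45 nM (slope = −Km).
v/Vmax = [S]/(Km+[S]) = 0.85 ⇒ [S] = Km·0.85/(1−0.85) = 2.45 × 5.667 = 13.9 nM.

13.9 nM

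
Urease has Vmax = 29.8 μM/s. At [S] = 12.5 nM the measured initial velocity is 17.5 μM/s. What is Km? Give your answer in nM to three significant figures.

8.79 nM

From v = Vmax[S]/(Km+[S]), Km = [S](Vmax − v)/v.
Km = 12.5 × (29.8 − 17.5) / 17.5 = 153.8/17.5 = 8.79 nM.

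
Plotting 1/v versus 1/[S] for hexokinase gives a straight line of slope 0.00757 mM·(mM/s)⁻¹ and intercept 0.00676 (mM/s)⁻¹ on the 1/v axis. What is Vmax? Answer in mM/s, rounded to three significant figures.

148 mM/s

The y-intercept of a Lineweaver–Burk plot equals 1/Vmax, so Vmax = 1/0.00676 = 148 mM/s.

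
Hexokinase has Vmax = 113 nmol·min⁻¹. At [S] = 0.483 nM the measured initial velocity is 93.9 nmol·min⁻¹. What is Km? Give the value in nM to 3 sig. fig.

From v = Vmax[S]/(Km+[S]), Km = [S](Vmax − v)/v.
Km = 0.483 × (113 − 93.9) / 93.9 = 9.225/93.9 = 0.0982 nM.

0.0982 nM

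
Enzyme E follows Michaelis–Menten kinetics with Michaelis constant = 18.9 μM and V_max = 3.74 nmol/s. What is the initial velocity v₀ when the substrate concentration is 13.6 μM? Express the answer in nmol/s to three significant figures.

1.57 nmol/s

v = Vmax·[S]/(Km + [S]) = 3.74 × 13.6 / (18.9 + 13.6)
  = 50.86 / 32.50 = 1.57 nmol/s.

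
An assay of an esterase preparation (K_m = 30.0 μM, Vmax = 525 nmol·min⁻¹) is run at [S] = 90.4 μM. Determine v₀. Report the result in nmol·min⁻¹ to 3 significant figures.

394 nmol·min⁻¹

[S]/(Km+[S]) = 90.4/120.4 = 0.7508, the fractional saturation.
v = 0.7508 × Vmax = 0.7508 × 525 = 394 nmol·min⁻¹.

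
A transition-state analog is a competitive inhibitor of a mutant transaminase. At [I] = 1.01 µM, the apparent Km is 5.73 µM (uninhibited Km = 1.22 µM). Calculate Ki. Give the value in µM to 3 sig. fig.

Competitive: Km,app = α·Km with α = 1 + [I]/Ki.
α = Km,app/Km = 5.73/1.22 = 4.697.
Since α = 1 + [I]/Ki, [I]/Ki = 4.697 − 1 = 3.697 and Ki = 1.01/3.697 = 0.273 µM.

0.273 µM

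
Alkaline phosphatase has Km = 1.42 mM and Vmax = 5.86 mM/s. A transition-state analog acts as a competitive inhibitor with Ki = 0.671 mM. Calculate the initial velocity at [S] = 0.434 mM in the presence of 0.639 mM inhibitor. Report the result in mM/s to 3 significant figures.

0.793 mM/s

α = 1 + [I]/Ki = 1 + 0.639/0.671 = 1.952.
For a competitive inhibitor, Vmax is unchanged and the apparent Km becomes α·Km: Km,app = 2.77 mM, Vmax,app = 5.86 mM/s.
v = Vmax,app·[S]/(Km,app + [S]) = 5.86 × 0.434/(2.77 + 0.434) = 0.793 mM/s.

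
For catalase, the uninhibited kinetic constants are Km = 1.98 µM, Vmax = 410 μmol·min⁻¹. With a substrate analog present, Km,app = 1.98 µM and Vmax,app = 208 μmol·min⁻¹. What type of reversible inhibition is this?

Vmax decreases (410 → 208 μmol·min⁻¹) while Km is unchanged — pure noncompetitive inhibition.

noncompetitive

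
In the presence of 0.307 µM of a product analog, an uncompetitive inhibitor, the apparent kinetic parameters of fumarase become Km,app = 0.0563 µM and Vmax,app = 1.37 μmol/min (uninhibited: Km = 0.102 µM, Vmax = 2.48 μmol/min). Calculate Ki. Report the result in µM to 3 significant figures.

Uncompetitive: Vmax,app = Vmax/α (and Km,app = Km/α) with α = 1 + [I]/Ki.
α = Vmax/Vmax,app = 2.48/1.37 = 1.810.
Ki = [I]/(α − 1) = 0.307/0.8102 = 0.379 µM.

0.379 µM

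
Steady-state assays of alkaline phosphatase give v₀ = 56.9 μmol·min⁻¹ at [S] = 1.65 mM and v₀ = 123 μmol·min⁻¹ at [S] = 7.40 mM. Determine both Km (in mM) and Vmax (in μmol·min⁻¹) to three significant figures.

Km = 3.70 mM; Vmax = 185 μmol·min⁻¹

From v = Vmax[S]/(Km+[S]), each point gives Vmax = v(Km+[S])/[S].
Equating: 56.9(Km+1.65)/1.65 = 123(Km+7.40)/7.40.
34.48·Km + 56.9 = 16.62·Km + 123, so (34.48 − 16.62)·Km = 123 − 56.9.
Km = 66.10/17.86 = 3.70 mM; then Vmax = 56.9(3.70+1.65)/1.65 = 185 μmol·min⁻¹.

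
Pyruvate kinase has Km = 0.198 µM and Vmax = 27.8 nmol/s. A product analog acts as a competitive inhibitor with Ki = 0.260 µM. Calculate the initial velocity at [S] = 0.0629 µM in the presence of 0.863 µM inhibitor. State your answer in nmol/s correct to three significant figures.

1.90 nmol/s

With α = 1 + [I]/Ki = 1 + 0.863/0.260 = 4.319, the competitive rate law is v = Vmax[S] / (αKm + [S]).
v = 27.8×0.0629 / (4.319×0.198 + 0.0629) = 1.749/0.9181 = 1.90 nmol/s.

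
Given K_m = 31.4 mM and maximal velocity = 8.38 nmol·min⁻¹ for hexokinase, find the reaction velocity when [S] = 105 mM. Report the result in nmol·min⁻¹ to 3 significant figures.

6.45 nmol·min⁻¹

v = Vmax·[S]/(Km + [S]) = 8.38 × 105 / (31.4 + 105)
  = 879.9 / 136.4 = 6.45 nmol·min⁻¹.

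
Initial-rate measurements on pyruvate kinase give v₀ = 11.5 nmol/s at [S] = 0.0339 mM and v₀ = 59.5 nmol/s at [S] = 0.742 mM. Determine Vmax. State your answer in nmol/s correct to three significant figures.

74.4 nmol/s

In reciprocal form, 1/v = (Km/Vmax)·(1/[S]) + 1/Vmax. The two points give (1/[S], 1/v) = (29.50, 0.08696) and (1.348, 0.01681).
Slope = (0.08696 − 0.01681)/(29.50 − 1.348) = 0.002492; intercept = 0.08696 − 0.002492×29.50 = 0.01345.
Vmax = 1/intercept = 74.4 nmol/s; Km = slope × Vmax = 0.002492 × 74.4 = 0.185 mM.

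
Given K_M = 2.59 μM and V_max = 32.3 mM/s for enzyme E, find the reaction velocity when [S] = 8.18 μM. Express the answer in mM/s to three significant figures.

24.5 mM/s

v = Vmax·[S]/(Km + [S]) = 32.3 × 8.18 / (2.59 + 8.18)
  = 264.2 / 10.77 = 24.5 mM/s.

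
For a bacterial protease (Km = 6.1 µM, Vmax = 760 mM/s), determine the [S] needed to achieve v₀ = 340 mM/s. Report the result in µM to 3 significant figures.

The required fractional saturation is v/Vmax = 340/760 = 0.4474.
Then [S]/(Km+[S]) = 0.4474 ⇒ [S] = 6.1 × 0.4474/(1 − 0.4474) = 4.94 µM.

4.94 µM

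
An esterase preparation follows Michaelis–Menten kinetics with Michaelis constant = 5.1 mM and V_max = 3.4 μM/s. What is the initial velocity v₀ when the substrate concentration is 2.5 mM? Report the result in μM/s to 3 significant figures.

1.12 μM/s

v = Vmax·[S]/(Km + [S]) = 3.4 × 2.5 / (5.1 + 2.5)
  = 8.500 / 7.600 = 1.12 μM/s.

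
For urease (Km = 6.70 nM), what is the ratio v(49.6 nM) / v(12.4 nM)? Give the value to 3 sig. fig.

The fractional saturations are [S]/(Km+[S]) = 12.4/19.10 = 0.6492 and 49.6/56.30 = 0.8810.
v₂/v₁ is just their ratio: 0.8810/0.6492 = 1.36.

1.36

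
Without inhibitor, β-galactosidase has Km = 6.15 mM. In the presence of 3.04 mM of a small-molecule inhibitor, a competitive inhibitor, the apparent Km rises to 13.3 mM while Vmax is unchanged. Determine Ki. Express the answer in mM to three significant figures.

2.61 mM

Competitive: Km,app = α·Km with α = 1 + [I]/Ki.
α = Km,app/Km = 13.3/6.15 = 2.163.
Ki = [I]/(α − 1) = 3.04/1.163 = 2.61 mM.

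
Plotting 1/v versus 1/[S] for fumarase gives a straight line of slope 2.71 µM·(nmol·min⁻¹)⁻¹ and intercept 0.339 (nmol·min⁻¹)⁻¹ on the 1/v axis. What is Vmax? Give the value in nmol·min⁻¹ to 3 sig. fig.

2.95 nmol·min⁻¹

The y-intercept of a Lineweaver–Burk plot equals 1/Vmax, so Vmax = 1/0.339 = 2.95 nmol·min⁻¹.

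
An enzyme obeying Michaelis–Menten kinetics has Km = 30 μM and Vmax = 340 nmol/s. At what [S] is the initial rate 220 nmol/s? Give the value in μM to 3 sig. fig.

55.0 μM

The required fractional saturation is v/Vmax = 220/340 = 0.6471.
Then [S]/(Km+[S]) = 0.6471 ⇒ [S] = 30 × 0.6471/(1 − 0.6471) = 55.0 μM.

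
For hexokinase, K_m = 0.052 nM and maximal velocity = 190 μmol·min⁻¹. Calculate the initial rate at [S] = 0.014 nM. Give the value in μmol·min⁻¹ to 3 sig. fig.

v = Vmax·[S]/(Km + [S]) = 190 × 0.014 / (0.052 + 0.014)
  = 2.660 / 0.06600 = 40.3 μmol·min⁻¹.

40.3 μmol·min⁻¹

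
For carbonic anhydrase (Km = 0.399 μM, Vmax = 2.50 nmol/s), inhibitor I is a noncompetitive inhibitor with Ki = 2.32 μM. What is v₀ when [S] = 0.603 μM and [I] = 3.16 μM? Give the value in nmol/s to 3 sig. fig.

α = 1 + [I]/Ki = 1 + 3.16/2.32 = 2.362.
For a noncompetitive inhibitor, Vmax is reduced to Vmax/α while Km is unchanged: Km,app = 0.399 μM, Vmax,app = 1.06 nmol/s.
v = Vmax,app·[S]/(Km,app + [S]) = 1.06 × 0.603/(0.399 + 0.603) = 0.637 nmol/s.

0.637 nmol/s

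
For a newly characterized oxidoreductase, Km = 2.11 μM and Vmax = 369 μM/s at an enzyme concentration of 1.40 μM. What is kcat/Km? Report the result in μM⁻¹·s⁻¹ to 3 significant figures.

kcat = Vmax/[E]total = 369/1.40 = 264 s⁻¹.
kcat/Km = 264/2.11 = 125 μM⁻¹·s⁻¹.

125 μM⁻¹·s⁻¹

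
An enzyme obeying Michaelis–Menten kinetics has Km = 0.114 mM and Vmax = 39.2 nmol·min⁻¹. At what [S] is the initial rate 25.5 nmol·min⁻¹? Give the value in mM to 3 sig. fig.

The required fractional saturation is v/Vmax = 25.5/39.2 = 0.6505.
Then [S]/(Km+[S]) = 0.6505 ⇒ [S] = 0.114 × 0.6505/(1 − 0.6505) = 0.212 mM.

0.212 mM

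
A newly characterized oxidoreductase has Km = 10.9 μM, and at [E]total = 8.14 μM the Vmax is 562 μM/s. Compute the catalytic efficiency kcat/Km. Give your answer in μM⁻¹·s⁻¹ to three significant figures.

kcat = Vmax/[E]total = 562/8.14 = 69.0 s⁻¹.
kcat/Km = 69.0/10.9 = 6.33 μM⁻¹·s⁻¹.

6.33 μM⁻¹·s⁻¹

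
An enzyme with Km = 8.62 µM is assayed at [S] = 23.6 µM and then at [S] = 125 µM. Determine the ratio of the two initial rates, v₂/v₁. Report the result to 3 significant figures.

Since Vmax cancels, v₂/v₁ = [S]₂(Km+[S]₁) / [S]₁(Km+[S]₂).
= 125×(8.62+23.6) / (23.6×(8.62+125)) = 4028/3153 = 1.28.

1.28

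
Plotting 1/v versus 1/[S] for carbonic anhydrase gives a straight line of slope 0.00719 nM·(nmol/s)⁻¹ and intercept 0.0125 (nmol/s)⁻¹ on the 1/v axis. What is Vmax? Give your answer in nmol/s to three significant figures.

The y-intercept of a Lineweaver–Burk plot equals 1/Vmax, so Vmax = 1/0.0125 = 80.0 nmol/s.

80.0 nmol/s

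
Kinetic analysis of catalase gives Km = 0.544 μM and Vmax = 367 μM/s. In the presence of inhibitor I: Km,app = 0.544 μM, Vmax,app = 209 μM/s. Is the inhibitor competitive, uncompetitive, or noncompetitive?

Vmax decreases (367 → 209 μM/s) while Km is unchanged — pure noncompetitive inhibition.

noncompetitive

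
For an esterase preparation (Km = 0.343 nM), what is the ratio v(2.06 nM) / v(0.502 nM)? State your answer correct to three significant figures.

The fractional saturations are [S]/(Km+[S]) = 0.502/0.8450 = 0.5941 and 2.06/2.403 = 0.8573.
v₂/v₁ is just their ratio: 0.8573/0.5941 = 1.44.

1.44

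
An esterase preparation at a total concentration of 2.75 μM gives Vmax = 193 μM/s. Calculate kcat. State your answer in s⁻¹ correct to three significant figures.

70.2 s⁻¹

kcat = Vmax/[E]total = 193 μM/s / 2.75 μM = 70.2 s⁻¹.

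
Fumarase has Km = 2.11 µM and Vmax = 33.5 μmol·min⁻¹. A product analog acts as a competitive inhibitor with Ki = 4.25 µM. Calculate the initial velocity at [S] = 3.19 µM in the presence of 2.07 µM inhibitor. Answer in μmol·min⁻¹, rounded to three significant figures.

16.9 μmol·min⁻¹

α = 1 + [I]/Ki = 1 + 2.07/4.25 = 1.487.
For a competitive inhibitor, Vmax is unchanged and the apparent Km becomes α·Km: Km,app = 3.14 µM, Vmax,app = 33.5 μmol·min⁻¹.
v = Vmax,app·[S]/(Km,app + [S]) = 33.5 × 3.19/(3.14 + 3.19) = 16.9 μmol·min⁻¹.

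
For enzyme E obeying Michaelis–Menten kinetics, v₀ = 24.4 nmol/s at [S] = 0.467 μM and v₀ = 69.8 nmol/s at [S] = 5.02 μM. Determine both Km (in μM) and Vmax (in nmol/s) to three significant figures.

In reciprocal form, 1/v = (Km/Vmax)·(1/[S]) + 1/Vmax. The two points give (1/[S], 1/v) = (2.141, 0.04098) and (0.1992, 0.01433).
Slope = (0.04098 − 0.01433)/(2.141 − 0.1992) = 0.01373; intercept = 0.04098 − 0.01373×2.141 = 0.01159.
Vmax = 1/intercept = 86.3 nmol/s; Km = slope × Vmax = 0.01373 × 86.3 = 1.18 μM.

Km = 1.18 μM; Vmax = 86.3 nmol/s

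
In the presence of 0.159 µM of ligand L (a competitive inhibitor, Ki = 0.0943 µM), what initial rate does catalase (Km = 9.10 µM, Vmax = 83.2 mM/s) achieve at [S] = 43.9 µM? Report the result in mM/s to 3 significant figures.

53.4 mM/s

α = 1 + [I]/Ki = 1 + 0.159/0.0943 = 2.686.
For a competitive inhibitor, Vmax is unchanged and the apparent Km becomes α·Km: Km,app = 24.4 µM, Vmax,app = 83.2 mM/s.
v = Vmax,app·[S]/(Km,app + [S]) = 83.2 × 43.9/(24.4 + 43.9) = 53.4 mM/s.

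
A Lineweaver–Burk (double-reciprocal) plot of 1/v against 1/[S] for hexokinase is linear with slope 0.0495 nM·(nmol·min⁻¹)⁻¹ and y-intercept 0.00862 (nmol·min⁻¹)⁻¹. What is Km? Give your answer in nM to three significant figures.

y-intercept = 1/Vmax ⇒ Vmax = 116 nmol·min⁻¹; slope = Km/Vmax ⇒ Km = slope × Vmax.
Km = 0.0495 × 116 = 5.74 nM.

5.74 nM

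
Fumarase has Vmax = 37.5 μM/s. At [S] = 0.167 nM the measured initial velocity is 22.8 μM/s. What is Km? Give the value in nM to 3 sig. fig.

v/Vmax = 22.8/37.5 = 0.6080 = [S]/(Km+[S]).
So Km + [S] = [S]/0.6080 = 0.2747 nM, giving Km = 0.2747 − 0.167 = 0.108 nM.

0.108 nM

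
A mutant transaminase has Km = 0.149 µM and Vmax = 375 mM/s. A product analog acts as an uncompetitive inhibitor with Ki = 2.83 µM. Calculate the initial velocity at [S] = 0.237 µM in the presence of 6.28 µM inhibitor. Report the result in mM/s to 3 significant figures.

97.5 mM/s

α = 1 + [I]/Ki = 1 + 6.28/2.83 = 3.219.
For an uncompetitive inhibitor, both parameters are divided by α, giving Vmax/α and Km/α: Km,app = 0.0463 µM, Vmax,app = 116 mM/s.
v = Vmax,app·[S]/(Km,app + [S]) = 116 × 0.237/(0.0463 + 0.237) = 97.5 mM/s.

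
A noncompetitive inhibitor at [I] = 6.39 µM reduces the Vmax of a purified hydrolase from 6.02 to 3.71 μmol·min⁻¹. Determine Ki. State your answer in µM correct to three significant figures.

Noncompetitive: Vmax,app = Vmax/α with α = 1 + [I]/Ki.
α = Vmax/Vmax,app = 6.02/3.71 = 1.623.
Ki = [I]/(α − 1) = 6.39/0.6226 = 10.3 µM.

10.3 µM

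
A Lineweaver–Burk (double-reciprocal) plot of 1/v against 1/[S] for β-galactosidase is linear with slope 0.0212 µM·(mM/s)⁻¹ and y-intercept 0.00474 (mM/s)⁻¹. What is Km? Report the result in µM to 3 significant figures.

y-intercept = 1/Vmax ⇒ Vmax = 211 mM/s; slope = Km/Vmax ⇒ Km = slope × Vmax.
Km = 0.0212 × 211 = 4.47 µM.

4.47 µM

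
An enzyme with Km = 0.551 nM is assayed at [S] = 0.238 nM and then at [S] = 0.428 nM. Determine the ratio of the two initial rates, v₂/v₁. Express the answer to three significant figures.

Since Vmax cancels, v₂/v₁ = [S]₂(Km+[S]₁) / [S]₁(Km+[S]₂).
= 0.428×(0.551+0.238) / (0.238×(0.551+0.428)) = 0.3377/0.2330 = 1.45.

1.45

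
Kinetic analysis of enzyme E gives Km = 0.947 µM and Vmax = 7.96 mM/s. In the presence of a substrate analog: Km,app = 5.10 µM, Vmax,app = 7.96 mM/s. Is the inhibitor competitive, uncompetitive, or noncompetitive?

Km increases (0.947 → 5.10 µM) while Vmax is unchanged — the hallmark of competitive inhibition.

competitive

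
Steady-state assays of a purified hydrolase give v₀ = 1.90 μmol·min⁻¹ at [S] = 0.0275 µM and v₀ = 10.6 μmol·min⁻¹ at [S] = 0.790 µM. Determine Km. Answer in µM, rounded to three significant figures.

0.156 µM

In reciprocal form, 1/v = (Km/Vmax)·(1/[S]) + 1/Vmax. The two points give (1/[S], 1/v) = (36.36, 0.5263) and (1.266, 0.09434).
Slope = (0.5263 − 0.09434)/(36.36 − 1.266) = 0.01231; intercept = 0.5263 − 0.01231×36.36 = 0.07876.
Vmax = 1/intercept = 12.7 μmol·min⁻¹; Km = slope × Vmax = 0.01231 × 12.7 = 0.156 µM.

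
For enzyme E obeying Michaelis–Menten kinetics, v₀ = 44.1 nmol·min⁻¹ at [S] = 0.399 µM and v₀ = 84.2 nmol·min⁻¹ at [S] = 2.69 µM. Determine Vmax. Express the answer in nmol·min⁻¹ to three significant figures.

100 nmol·min⁻¹

From v = Vmax[S]/(Km+[S]), each point gives Vmax = v(Km+[S])/[S].
Equating: 44.1(Km+0.399)/0.399 = 84.2(Km+2.69)/2.69.
110.5·Km + 44.1 = 31.30·Km + 84.2, so (110.5 − 31.30)·Km = 84.2 − 44.1.
Km = 40.10/79.23 = 0.506 µM; then Vmax = 44.1(0.506+0.399)/0.399 = 100 nmol·min⁻¹.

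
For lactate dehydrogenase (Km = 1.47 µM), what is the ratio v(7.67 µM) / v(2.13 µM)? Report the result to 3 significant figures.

The fractional saturations are [S]/(Km+[S]) = 2.13/3.600 = 0.5917 and 7.67/9.140 = 0.8392.
v₂/v₁ is just their ratio: 0.8392/0.5917 = 1.42.

1.42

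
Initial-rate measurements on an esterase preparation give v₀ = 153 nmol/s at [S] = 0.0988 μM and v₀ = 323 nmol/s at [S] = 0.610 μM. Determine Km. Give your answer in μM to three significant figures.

In reciprocal form, 1/v = (Km/Vmax)·(1/[S]) + 1/Vmax. The two points give (1/[S], 1/v) = (10.12, 0.006536) and (1.639, 0.003096).
Slope = (0.006536 − 0.003096)/(10.12 − 1.639) = 0.0004056; intercept = 0.006536 − 0.0004056×10.12 = 0.002431.
Vmax = 1/intercept = 411 nmol/s; Km = slope × Vmax = 0.0004056 × 411 = 0.167 μM.

0.167 μM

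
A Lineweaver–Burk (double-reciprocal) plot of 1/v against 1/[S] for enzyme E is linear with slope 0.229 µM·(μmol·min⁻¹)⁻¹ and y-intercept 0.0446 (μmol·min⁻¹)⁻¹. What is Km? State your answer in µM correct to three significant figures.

y-intercept = 1/Vmax ⇒ Vmax = 22.4 μmol·min⁻¹; slope = Km/Vmax ⇒ Km = slope × Vmax.
Km = 0.229 × 22.4 = 5.13 µM.

5.13 µM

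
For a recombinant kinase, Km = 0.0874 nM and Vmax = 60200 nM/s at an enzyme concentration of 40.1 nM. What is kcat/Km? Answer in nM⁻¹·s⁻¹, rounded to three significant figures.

kcat = Vmax/[E]total = 60200/40.1 = 1500 s⁻¹.
kcat/Km = 1500/0.0874 = 17200 nM⁻¹·s⁻¹.

17200 nM⁻¹·s⁻¹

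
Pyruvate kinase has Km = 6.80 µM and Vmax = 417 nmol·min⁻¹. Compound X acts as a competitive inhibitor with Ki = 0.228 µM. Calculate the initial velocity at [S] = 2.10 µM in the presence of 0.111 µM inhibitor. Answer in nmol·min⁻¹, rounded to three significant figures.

α = 1 + [I]/Ki = 1 + 0.111/0.228 = 1.487.
For a competitive inhibitor, Vmax is unchanged and the apparent Km becomes α·Km: Km,app = 10.1 µM, Vmax,app = 417 nmol·min⁻¹.
v = Vmax,app·[S]/(Km,app + [S]) = 417 × 2.10/(10.1 + 2.10) = 71.7 nmol·min⁻¹.

71.7 nmol·min⁻¹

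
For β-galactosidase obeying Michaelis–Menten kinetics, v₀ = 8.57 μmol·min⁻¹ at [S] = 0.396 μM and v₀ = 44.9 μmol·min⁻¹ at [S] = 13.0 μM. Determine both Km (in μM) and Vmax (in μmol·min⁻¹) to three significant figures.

From v = Vmax[S]/(Km+[S]), each point gives Vmax = v(Km+[S])/[S].
Equating: 8.57(Km+0.396)/0.396 = 44.9(Km+13.0)/13.0.
21.64·Km + 8.57 = 3.454·Km + 44.9, so (21.64 − 3.454)·Km = 44.9 − 8.57.
Km = 36.33/18.19 = 2.00 μM; then Vmax = 8.57(2.00+0.396)/0.396 = 51.8 μmol·min⁻¹.

Km = 2.00 μM; Vmax = 51.8 μmol·min⁻¹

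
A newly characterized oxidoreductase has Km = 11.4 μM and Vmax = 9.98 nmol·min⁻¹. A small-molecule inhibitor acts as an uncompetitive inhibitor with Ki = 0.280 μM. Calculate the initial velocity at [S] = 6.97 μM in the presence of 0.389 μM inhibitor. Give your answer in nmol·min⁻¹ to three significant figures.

With α = 1 + [I]/Ki = 1 + 0.389/0.280 = 2.389, the uncompetitive rate law is v = (Vmax/α)·[S] / (Km/α + [S]).
v = (9.98/2.389)×6.97 / (11.4/2.389 + 6.97) = 29.11/11.74 = 2.48 nmol·min⁻¹.

2.48 nmol·min⁻¹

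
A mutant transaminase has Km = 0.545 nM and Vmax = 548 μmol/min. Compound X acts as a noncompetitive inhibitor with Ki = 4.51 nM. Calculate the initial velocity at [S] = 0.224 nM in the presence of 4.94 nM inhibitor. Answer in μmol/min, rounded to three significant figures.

76.2 μmol/min

With α = 1 + [I]/Ki = 1 + 4.94/4.51 = 2.095, the noncompetitive rate law is v = (Vmax/α)·[S] / (Km + [S]).
v = (548/2.095)×0.224 / (0.545 + 0.224) = 58.58/0.7690 = 76.2 μmol/min.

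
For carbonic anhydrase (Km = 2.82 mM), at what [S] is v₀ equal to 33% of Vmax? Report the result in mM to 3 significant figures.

v/Vmax = [S]/(Km+[S]) = 0.33, so [S] = Km·0.33/(1 − 0.33) = 2.82 × 0.4925.
[S] = 1.39 mM.

1.39 mM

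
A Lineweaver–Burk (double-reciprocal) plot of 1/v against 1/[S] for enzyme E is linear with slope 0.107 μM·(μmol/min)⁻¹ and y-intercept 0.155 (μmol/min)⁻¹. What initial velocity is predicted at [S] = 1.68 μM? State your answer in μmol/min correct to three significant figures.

The y-intercept is 1/Vmax, so Vmax = 1/0.155 = 6.45 μmol/min.
The slope is Km/Vmax, so Km = 0.107 × 6.45 = 0.690 μM.
Then v = 6.45 × 1.68/(0.690 + 1.68) = 4.57 μmol/min.

4.57 μmol/min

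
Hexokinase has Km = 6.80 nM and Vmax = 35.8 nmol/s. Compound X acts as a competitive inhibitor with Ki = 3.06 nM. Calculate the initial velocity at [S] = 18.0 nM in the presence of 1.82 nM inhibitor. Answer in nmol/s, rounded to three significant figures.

With α = 1 + [I]/Ki = 1 + 1.82/3.06 = 1.595, the competitive rate law is v = Vmax[S] / (αKm + [S]).
v = 35.8×18.0 / (1.595×6.80 + 18.0) = 644.4/28.84 = 22.3 nmol/s.

22.3 nmol/s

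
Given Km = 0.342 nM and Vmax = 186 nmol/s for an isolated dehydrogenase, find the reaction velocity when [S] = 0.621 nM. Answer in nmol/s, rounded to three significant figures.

[S]/(Km+[S]) = 0.621/0.9630 = 0.6449, the fractional saturation.
v = 0.6449 × Vmax = 0.6449 × 186 = 120 nmol/s.

120 nmol/s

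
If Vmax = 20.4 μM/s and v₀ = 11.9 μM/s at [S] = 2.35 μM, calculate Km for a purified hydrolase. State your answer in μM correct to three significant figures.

v/Vmax = 11.9/20.4 = 0.5833 = [S]/(Km+[S]).
So Km + [S] = [S]/0.5833 = 4.029 μM, giving Km = 4.029 − 2.35 = 1.68 μM.

1.68 μM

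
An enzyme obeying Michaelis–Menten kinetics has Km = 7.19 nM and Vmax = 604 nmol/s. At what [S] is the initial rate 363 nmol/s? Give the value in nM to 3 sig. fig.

Rearranging v = Vmax[S]/(Km+[S]) gives [S] = Km·v/(Vmax − v).
[S] = 7.19 × 363 / (604 − 363) = 2610/241.0 = 10.8 nM.

10.8 nM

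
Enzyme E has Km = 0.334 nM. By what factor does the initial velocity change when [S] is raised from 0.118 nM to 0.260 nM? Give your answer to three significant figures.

Since Vmax cancels, v₂/v₁ = [S]₂(Km+[S]₁) / [S]₁(Km+[S]₂).
= 0.260×(0.334+0.118) / (0.118×(0.334+0.260)) = 0.1175/0.07009 = 1.68.

1.68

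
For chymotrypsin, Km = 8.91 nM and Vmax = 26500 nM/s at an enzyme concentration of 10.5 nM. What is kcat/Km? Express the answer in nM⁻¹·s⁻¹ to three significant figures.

kcat = Vmax/[E]total = 26500/10.5 = 2520 s⁻¹.
kcat/Km = 2520/8.91 = 283 nM⁻¹·s⁻¹.

283 nM⁻¹·s⁻¹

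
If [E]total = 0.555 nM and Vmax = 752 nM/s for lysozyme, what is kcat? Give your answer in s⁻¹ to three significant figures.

1350 s⁻¹

kcat = Vmax/[E]total = 752 nM/s / 0.555 nM = 1350 s⁻¹.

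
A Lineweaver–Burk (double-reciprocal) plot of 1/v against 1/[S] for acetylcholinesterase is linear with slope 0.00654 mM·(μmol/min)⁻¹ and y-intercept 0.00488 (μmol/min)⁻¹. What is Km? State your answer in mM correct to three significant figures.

1.34 mM

y-intercept = 1/Vmax ⇒ Vmax = 205 μmol/min; slope = Km/Vmax ⇒ Km = slope × Vmax.
Km = 0.00654 × 205 = 1.34 mM.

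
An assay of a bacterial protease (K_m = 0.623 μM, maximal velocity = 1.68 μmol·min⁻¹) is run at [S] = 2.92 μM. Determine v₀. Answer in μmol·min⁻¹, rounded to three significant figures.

v = Vmax·[S]/(Km + [S]) = 1.68 × 2.92 / (0.623 + 2.92)
  = 4.906 / 3.543 = 1.38 μmol·min⁻¹.

1.38 μmol·min⁻¹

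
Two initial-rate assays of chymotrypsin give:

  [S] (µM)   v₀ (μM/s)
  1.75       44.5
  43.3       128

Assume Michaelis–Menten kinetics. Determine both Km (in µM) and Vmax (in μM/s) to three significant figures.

Km = 3.72 µM; Vmax = 139 μM/s

In reciprocal form, 1/v = (Km/Vmax)·(1/[S]) + 1/Vmax. The two points give (1/[S], 1/v) = (0.5714, 0.02247) and (0.02309, 0.007812).
Slope = (0.02247 − 0.007812)/(0.5714 − 0.02309) = 0.02673; intercept = 0.02247 − 0.02673×0.5714 = 0.007195.
Vmax = 1/intercept = 139 μM/s; Km = slope × Vmax = 0.02673 × 139 = 3.72 µM.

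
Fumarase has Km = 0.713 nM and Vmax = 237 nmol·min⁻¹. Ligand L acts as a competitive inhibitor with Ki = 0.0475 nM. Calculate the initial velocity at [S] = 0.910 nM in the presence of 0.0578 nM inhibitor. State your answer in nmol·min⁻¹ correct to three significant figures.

86.6 nmol·min⁻¹

With α = 1 + [I]/Ki = 1 + 0.0578/0.0475 = 2.217, the competitive rate law is v = Vmax[S] / (αKm + [S]).
v = 237×0.910 / (2.217×0.713 + 0.910) = 215.7/2.491 = 86.6 nmol·min⁻¹.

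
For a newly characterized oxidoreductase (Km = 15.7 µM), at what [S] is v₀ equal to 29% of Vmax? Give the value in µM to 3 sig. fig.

6.41 µM

v/Vmax = [S]/(Km+[S]) = 0.29, so [S] = Km·0.29/(1 − 0.29) = 15.7 × 0.4085.
[S] = 6.41 µM.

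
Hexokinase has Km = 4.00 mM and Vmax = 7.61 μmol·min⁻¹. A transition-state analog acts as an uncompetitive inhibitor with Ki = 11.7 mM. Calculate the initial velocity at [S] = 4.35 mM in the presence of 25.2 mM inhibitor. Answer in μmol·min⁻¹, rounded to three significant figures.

1.87 μmol·min⁻¹

With α = 1 + [I]/Ki = 1 + 25.2/11.7 = 3.154, the uncompetitive rate law is v = (Vmax/α)·[S] / (Km/α + [S]).
v = (7.61/3.154)×4.35 / (4.00/3.154 + 4.35) = 10.50/5.618 = 1.87 μmol·min⁻¹.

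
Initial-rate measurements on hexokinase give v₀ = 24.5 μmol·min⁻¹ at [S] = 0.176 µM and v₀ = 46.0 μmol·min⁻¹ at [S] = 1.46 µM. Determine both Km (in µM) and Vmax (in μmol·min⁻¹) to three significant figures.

From v = Vmax[S]/(Km+[S]), each point gives Vmax = v(Km+[S])/[S].
Equating: 24.5(Km+0.176)/0.176 = 46.0(Km+1.46)/1.46.
139.2·Km + 24.5 = 31.51·Km + 46.0, so (139.2 − 31.51)·Km = 46.0 − 24.5.
Km = 21.50/107.7 = 0.200 µM; then Vmax = 24.5(0.200+0.176)/0.176 = 52.3 μmol·min⁻¹.

Km = 0.200 µM; Vmax = 52.3 μmol·min⁻¹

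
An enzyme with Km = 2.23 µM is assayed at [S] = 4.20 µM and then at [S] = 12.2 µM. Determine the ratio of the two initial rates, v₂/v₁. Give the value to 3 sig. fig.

1.29

Since Vmax cancels, v₂/v₁ = [S]₂(Km+[S]₁) / [S]₁(Km+[S]₂).
= 12.2×(2.23+4.20) / (4.20×(2.23+12.2)) = 78.45/60.61 = 1.29.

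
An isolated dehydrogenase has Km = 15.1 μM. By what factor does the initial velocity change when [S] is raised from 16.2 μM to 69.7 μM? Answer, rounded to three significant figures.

Since Vmax cancels, v₂/v₁ = [S]₂(Km+[S]₁) / [S]₁(Km+[S]₂).
= 69.7×(15.1+16.2) / (16.2×(15.1+69.7)) = 2182/1374 = 1.59.

1.59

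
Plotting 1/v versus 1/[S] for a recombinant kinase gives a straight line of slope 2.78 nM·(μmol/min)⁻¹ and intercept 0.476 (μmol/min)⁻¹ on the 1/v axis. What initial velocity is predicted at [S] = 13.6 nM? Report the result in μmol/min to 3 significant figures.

The y-intercept is 1/Vmax, so Vmax = 1/0.476 = 2.10 μmol/min.
The slope is Km/Vmax, so Km = 2.78 × 2.10 = 5.84 nM.
Then v = 2.10 × 13.6/(5.84 + 13.6) = 1.47 μmol/min.

1.47 μmol/min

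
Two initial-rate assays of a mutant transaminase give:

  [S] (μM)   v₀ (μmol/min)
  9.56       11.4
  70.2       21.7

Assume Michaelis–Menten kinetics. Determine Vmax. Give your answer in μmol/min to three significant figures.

In reciprocal form, 1/v = (Km/Vmax)·(1/[S]) + 1/Vmax. The two points give (1/[S], 1/v) = (0.1046, 0.08772) and (0.01425, 0.04608).
Slope = (0.08772 − 0.04608)/(0.1046 − 0.01425) = 0.4608; intercept = 0.08772 − 0.4608×0.1046 = 0.03952.
Vmax = 1/intercept = 25.3 μmol/min; Km = slope × Vmax = 0.4608 × 25.3 = 11.7 μM.

25.3 μmol/min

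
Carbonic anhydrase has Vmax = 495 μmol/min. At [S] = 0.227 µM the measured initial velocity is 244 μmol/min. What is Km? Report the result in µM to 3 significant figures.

0.234 µM

From v = Vmax[S]/(Km+[S]), Km = [S](Vmax − v)/v.
Km = 0.227 × (495 − 244) / 244 = 56.98/244 = 0.234 µM.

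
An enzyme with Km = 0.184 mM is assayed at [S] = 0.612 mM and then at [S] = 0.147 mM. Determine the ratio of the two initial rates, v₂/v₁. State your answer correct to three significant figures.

0.578

Since Vmax cancels, v₂/v₁ = [S]₂(Km+[S]₁) / [S]₁(Km+[S]₂).
= 0.147×(0.184+0.612) / (0.612×(0.184+0.147)) = 0.1170/0.2026 = 0.578.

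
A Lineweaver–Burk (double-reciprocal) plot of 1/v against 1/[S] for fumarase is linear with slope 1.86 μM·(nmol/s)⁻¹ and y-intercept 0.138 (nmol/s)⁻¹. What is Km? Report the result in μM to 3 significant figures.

y-intercept = 1/Vmax ⇒ Vmax = 7.25 nmol/s; slope = Km/Vmax ⇒ Km = slope × Vmax.
Km = 1.86 × 7.25 = 13.5 μM.

13.5 μM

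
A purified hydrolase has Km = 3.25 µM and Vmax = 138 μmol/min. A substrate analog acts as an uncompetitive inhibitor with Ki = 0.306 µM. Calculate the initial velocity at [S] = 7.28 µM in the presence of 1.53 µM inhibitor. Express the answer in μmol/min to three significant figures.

21.4 μmol/min

α = 1 + [I]/Ki = 1 + 1.53/0.306 = 6.000.
For an uncompetitive inhibitor, both parameters are divided by α, giving Vmax/α and Km/α: Km,app = 0.542 µM, Vmax,app = 23.0 μmol/min.
v = Vmax,app·[S]/(Km,app + [S]) = 23.0 × 7.28/(0.542 + 7.28) = 21.4 μmol/min.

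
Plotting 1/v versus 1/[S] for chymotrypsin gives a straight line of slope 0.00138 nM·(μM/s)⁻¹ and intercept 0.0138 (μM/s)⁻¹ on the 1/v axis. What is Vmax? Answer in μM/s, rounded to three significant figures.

The y-intercept of a Lineweaver–Burk plot equals 1/Vmax, so Vmax = 1/0.0138 = 72.5 μM/s.

72.5 μM/s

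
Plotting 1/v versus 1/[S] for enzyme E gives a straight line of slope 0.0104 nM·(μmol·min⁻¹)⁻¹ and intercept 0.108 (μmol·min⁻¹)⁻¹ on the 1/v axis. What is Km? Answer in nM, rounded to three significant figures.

0.0963 nM

y-intercept = 1/Vmax ⇒ Vmax = 9.26 μmol·min⁻¹; slope = Km/Vmax ⇒ Km = slope × Vmax.
Km = 0.0104 × 9.26 = 0.0963 nM.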